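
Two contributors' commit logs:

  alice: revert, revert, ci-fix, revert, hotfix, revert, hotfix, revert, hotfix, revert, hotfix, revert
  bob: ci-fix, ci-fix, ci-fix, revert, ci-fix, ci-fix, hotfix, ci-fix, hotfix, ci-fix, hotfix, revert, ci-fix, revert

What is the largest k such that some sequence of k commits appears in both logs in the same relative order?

7

Taking revert at alice[1]=bob[4]; then ci-fix at alice[3]=bob[6]; then hotfix at alice[5]=bob[7]; then hotfix at alice[7]=bob[9]; then hotfix at alice[9]=bob[11]; then revert at alice[10]=bob[12]; then revert at alice[12]=bob[14] gives a common subsequence of length 7. Since dp[12][14] = 7, nothing longer is possible.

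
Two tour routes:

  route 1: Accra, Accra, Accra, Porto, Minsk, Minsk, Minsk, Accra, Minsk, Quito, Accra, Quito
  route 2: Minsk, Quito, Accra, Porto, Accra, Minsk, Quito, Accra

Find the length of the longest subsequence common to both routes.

Pick Accra at route 1[3]=route 2[3]; then Porto at route 1[4]=route 2[4]; then Accra at route 1[8]=route 2[5]; then Minsk at route 1[9]=route 2[6]; then Quito at route 1[10]=route 2[7]; then Accra at route 1[11]=route 2[8]; all 6 stops appear in both, in order, and the DP table's final entry dp[12][8] is also 6, so no common subsequence is longer.

6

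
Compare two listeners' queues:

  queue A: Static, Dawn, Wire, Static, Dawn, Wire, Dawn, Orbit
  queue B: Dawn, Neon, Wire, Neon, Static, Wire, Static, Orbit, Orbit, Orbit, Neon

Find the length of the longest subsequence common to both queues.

Taking Dawn (queue A #2, queue B #1); then Wire (queue A #3, queue B #3); then Static (queue A #4, queue B #5); then Wire (queue A #6, queue B #6); then Orbit (queue A #8, queue B #10) gives a common subsequence of length 5, and the DP table's final entry dp[8][11] is also 5, so no common subsequence is longer.

5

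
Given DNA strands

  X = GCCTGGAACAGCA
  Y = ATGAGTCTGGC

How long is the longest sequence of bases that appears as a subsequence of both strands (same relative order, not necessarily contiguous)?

6

Let dp[i][j] be the LCS length of the first i bases of X and the first j bases of Y. dp[i][j] = dp[i-1][j-1]+1 when the i-th and j-th bases match, else max(dp[i-1][j], dp[i][j-1]).
    ·  A  T  G  A  G  T  C  T  G  G  C
 ·  0  0  0  0  0  0  0  0  0  0  0  0
 G  0  0  0  1  1  1  1  1  1  1  1  1
 C  0  0  0  1  1  1  1  2  2  2  2  2
 C  0  0  0  1  1  1  1  2  2  2  2  3
 T  0  0  1  1  1  1  2  2  3  3  3  3
 G  0  0  1  2  2  2  2  2  3  4  4  4
 G  0  0  1  2  2  3  3  3  3  4  5  5
 A  0  1  1  2  3  3  3  3  3  4  5  5
 A  0  1  1  2  3  3  3  3  3  4  5  5
 C  0  1  1  2  3  3  3  4  4  4  5  6
 A  0  1  1  2  3  3  3  4  4  4  5  6
 G  0  1  1  2  3  4  4  4  4  5  5  6
 C  0  1  1  2  3  4  4  5  5  5  5  6
 A  0  1  1  2  3  4  4  5  5  5  5  6
dp[13][11] = 6. One LCS (by backtracking along matches): GCTGGC.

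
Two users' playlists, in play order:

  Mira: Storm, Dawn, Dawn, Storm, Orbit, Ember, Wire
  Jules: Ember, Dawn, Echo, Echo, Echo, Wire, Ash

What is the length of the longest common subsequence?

Taking Dawn [2,2]; then Wire [7,6] gives a common subsequence of length 2, and the DP table's final entry dp[7][7] is also 2, so no common subsequence is longer.

2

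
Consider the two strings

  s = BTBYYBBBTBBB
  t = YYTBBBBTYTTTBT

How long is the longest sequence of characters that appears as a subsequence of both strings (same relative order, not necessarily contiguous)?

7

Pick T (s #2, t #3); then B (s #3, t #4); then B (s #6, t #5); then B (s #7, t #6); then B (s #8, t #7); then T (s #9, t #12); then B (s #10, t #13); all 7 characters appear in both, in order. Since dp[12][14] = 7, nothing longer is possible.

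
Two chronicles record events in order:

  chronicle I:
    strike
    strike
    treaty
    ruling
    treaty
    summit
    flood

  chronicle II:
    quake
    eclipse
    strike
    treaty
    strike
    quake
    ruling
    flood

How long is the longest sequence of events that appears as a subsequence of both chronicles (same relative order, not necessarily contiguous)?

Taking strike (chronicle I #1, chronicle II #3), then strike (chronicle I #2, chronicle II #5), then ruling (chronicle I #4, chronicle II #7), then flood (chronicle I #7, chronicle II #8) gives a common subsequence of length 4, and the DP table's final entry dp[7][8] is also 4, so no common subsequence is longer.

4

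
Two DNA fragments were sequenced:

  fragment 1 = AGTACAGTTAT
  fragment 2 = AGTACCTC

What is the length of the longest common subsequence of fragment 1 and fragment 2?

6

Taking A (fragment 1 #1, fragment 2 #1); then G (fragment 1 #2, fragment 2 #2); then T (fragment 1 #3, fragment 2 #3); then A (fragment 1 #4, fragment 2 #4); then C (fragment 1 #5, fragment 2 #6); then T (fragment 1 #8, fragment 2 #7) gives a common subsequence of length 6. The LCS DP gives dp[11][8] = 6, so this is optimal.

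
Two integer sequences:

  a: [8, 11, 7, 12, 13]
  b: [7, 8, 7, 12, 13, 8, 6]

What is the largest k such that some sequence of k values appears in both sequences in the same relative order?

Let dp[i][j] be the LCS length of the first i values of a and the first j values of b. dp[i][j] = dp[i-1][j-1]+1 when the i-th and j-th values match, else max(dp[i-1][j], dp[i][j-1]).
    ·  7  8  7 12 13  8  6
 ·  0  0  0  0  0  0  0  0
 8  0  0  1  1  1  1  1  1
11  0  0  1  1  1  1  1  1
 7  0  1  1  2  2  2  2  2
12  0  1  1  2  3  3  3  3
13  0  1  1  2  3  4  4  4
dp[5][7] = 4. One LCS (by backtracking along matches): 8, 7, 12, 13.

4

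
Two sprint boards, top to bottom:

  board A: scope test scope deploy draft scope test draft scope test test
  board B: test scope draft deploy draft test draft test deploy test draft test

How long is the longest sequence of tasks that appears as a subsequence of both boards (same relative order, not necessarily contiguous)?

8

One common subsequence of length 8: test (board A #2, board B #1), then scope (board A #3, board B #2), then deploy (board A #4, board B #4), then draft (board A #5, board B #5), then test (board A #7, board B #6), then draft (board A #8, board B #7), then test (board A #10, board B #10), then test (board A #11, board B #12), and the DP table's final entry dp[11][12] is also 8, so no common subsequence is longer.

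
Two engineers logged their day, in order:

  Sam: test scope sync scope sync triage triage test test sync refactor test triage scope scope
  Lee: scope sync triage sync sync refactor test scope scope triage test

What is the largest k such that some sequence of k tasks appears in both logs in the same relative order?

Match scope [2,1] → sync [3,2] → sync [5,4] → sync [10,5] → refactor [11,6] → test [12,7] → scope [14,8] → scope [15,9] — 8 tasks in the same relative order in both. The LCS DP gives dp[15][11] = 8, so this is optimal.

8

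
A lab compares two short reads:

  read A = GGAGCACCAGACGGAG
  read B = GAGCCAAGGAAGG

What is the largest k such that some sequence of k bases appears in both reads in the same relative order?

11

Match G (read A #2, read B #1) → A (read A #3, read B #2) → G (read A #4, read B #3) → C (read A #7, read B #4) → C (read A #8, read B #5) → A (read A #9, read B #6) → A (read A #11, read B #7) → G (read A #13, read B #8) → G (read A #14, read B #9) → A (read A #15, read B #11) → G (read A #16, read B #13) — 11 bases in the same relative order in both. dp[16][13] = 11 confirms this is the maximum.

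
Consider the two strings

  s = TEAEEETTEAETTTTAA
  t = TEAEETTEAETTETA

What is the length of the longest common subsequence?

14

One common subsequence of length 14: T at s[1]=t[1], E at s[2]=t[2], A at s[3]=t[3], E at s[5]=t[4], E at s[6]=t[5], T at s[7]=t[6], T at s[8]=t[7], E at s[9]=t[8], A at s[10]=t[9], E at s[11]=t[10], T at s[12]=t[11], T at s[13]=t[12], T at s[15]=t[14], A at s[17]=t[15]. The LCS DP gives dp[17][15] = 14, so this is optimal.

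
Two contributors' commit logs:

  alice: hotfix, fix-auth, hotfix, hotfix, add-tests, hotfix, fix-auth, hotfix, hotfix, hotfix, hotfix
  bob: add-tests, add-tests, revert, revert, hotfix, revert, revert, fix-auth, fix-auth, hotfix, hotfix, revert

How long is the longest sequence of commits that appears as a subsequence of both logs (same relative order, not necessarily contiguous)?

Taking hotfix [1,5]; then fix-auth [2,8]; then fix-auth [7,9]; then hotfix [8,10]; then hotfix [9,11] gives a common subsequence of length 5. The LCS DP gives dp[11][12] = 5, so this is optimal.

5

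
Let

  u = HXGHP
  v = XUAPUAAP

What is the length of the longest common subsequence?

2

Pick X at u[2]=v[1]; then P at u[5]=v[8]; all 2 characters appear in both, in order. Since dp[5][8] = 2, nothing longer is possible.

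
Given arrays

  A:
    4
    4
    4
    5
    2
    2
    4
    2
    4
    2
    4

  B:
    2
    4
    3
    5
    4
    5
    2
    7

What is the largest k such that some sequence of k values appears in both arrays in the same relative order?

4

Taking 4 (A #1, B #2), 4 (A #3, B #5), 5 (A #4, B #6), 2 (A #5, B #7) gives a common subsequence of length 4. dp[11][8] = 4 confirms this is the maximum.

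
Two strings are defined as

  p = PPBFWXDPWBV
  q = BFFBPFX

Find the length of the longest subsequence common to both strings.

3

Let dp[i][j] be the LCS length of the first i characters of p and the first j characters of q. dp[i][j] = dp[i-1][j-1]+1 when the i-th and j-th characters match, else max(dp[i-1][j], dp[i][j-1]).
    ·  B  F  F  B  P  F  X
 ·  0  0  0  0  0  0  0  0
 P  0  0  0  0  0  1  1  1
 P  0  0  0  0  0  1  1  1
 B  0  1  1  1  1  1  1  1
 F  0  1  2  2  2  2  2  2
 W  0  1  2  2  2  2  2  2
 X  0  1  2  2  2  2  2  3
 D  0  1  2  2  2  2  2  3
 P  0  1  2  2  2  3  3  3
 W  0  1  2  2  2  3  3  3
 B  0  1  2  2  3  3  3  3
 V  0  1  2  2  3  3  3  3
dp[11][7] = 3. One LCS (by backtracking along matches): PFX.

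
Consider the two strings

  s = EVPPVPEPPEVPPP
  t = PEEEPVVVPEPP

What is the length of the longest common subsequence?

Taking E at s[1]=t[4] → V at s[2]=t[7] → V at s[5]=t[8] → P at s[9]=t[9] → E at s[10]=t[10] → P at s[13]=t[11] → P at s[14]=t[12] gives a common subsequence of length 7. The LCS DP gives dp[14][12] = 7, so this is optimal.

7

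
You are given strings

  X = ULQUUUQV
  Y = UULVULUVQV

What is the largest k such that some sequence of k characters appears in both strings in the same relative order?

6

Pick U at X[1]=Y[2]; then L at X[2]=Y[3]; then U at X[4]=Y[5]; then U at X[5]=Y[7]; then Q at X[7]=Y[9]; then V at X[8]=Y[10]; all 6 characters appear in both, in order. The LCS DP gives dp[8][10] = 6, so this is optimal.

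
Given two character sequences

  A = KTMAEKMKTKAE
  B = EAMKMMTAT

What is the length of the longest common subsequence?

5

Let dp[i][j] be the LCS length of the first i characters of A and the first j characters of B. dp[i][j] = dp[i-1][j-1]+1 when the i-th and j-th characters match, else max(dp[i-1][j], dp[i][j-1]).
    ·  E  A  M  K  M  M  T  A  T
 ·  0  0  0  0  0  0  0  0  0  0
 K  0  0  0  0  1  1  1  1  1  1
 T  0  0  0  0  1  1  1  2  2  2
 M  0  0  0  1  1  2  2  2  2  2
 A  0  0  1  1  1  2  2  2  3  3
 E  0  1  1  1  1  2  2  2  3  3
 K  0  1  1  1  2  2  2  2  3  3
 M  0  1  1  2  2  3  3  3  3  3
 K  0  1  1  2  3  3  3  3  3  3
 T  0  1  1  2  3  3  3  4  4  4
 K  0  1  1  2  3  3  3  4  4  4
 A  0  1  2  2  3  3  3  4  5  5
 E  0  1  2  2  3  3  3  4  5  5
dp[12][9] = 5. One LCS (by backtracking along matches): KMMTA.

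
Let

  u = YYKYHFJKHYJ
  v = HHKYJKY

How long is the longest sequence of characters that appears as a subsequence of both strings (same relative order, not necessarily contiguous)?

5

Pick K (u #3, v #3), Y (u #4, v #4), J (u #7, v #5), K (u #8, v #6), Y (u #10, v #7); all 5 characters appear in both, in order. The LCS DP gives dp[11][7] = 5, so this is optimal.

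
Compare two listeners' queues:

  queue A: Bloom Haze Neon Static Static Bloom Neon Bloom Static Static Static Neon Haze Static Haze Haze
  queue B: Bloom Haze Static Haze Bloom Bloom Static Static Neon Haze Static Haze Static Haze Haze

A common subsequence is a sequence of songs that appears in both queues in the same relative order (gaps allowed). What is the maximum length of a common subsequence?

12

Taking Bloom (queue A #1, queue B #1) → Haze (queue A #2, queue B #2) → Static (queue A #4, queue B #3) → Bloom (queue A #6, queue B #5) → Bloom (queue A #8, queue B #6) → Static (queue A #9, queue B #7) → Static (queue A #10, queue B #8) → Static (queue A #11, queue B #11) → Haze (queue A #13, queue B #12) → Static (queue A #14, queue B #13) → Haze (queue A #15, queue B #14) → Haze (queue A #16, queue B #15) gives a common subsequence of length 12, and the DP table's final entry dp[16][15] is also 12, so no common subsequence is longer.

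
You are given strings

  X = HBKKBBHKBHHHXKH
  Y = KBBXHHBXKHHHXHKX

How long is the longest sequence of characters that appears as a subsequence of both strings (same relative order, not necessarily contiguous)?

10

Match K at X[4]=Y[1]; then B at X[5]=Y[2]; then B at X[6]=Y[3]; then H at X[7]=Y[6]; then K at X[8]=Y[9]; then H at X[10]=Y[10]; then H at X[11]=Y[11]; then H at X[12]=Y[12]; then X at X[13]=Y[13]; then K at X[14]=Y[15] — 10 characters in the same relative order in both, and the DP table's final entry dp[15][16] is also 10, so no common subsequence is longer.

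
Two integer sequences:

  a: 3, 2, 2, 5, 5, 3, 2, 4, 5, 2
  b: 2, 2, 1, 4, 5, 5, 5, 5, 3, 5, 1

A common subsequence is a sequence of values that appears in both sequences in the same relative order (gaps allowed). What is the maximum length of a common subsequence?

6

Taking 2 (a #2, b #1); then 2 (a #3, b #2); then 5 (a #4, b #7); then 5 (a #5, b #8); then 3 (a #6, b #9); then 5 (a #9, b #10) gives a common subsequence of length 6. Since dp[10][11] = 6, nothing longer is possible.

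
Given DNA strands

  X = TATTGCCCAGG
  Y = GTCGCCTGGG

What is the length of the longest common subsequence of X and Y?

Match T [1,2], G [5,4], C [6,5], C [7,6], G [10,9], G [11,10] — 6 bases in the same relative order in both. dp[11][10] = 6 confirms this is the maximum.

6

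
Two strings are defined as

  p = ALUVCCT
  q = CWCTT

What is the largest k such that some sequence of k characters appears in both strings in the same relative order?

Let dp[i][j] be the LCS length of the first i characters of p and the first j characters of q. dp[i][j] = dp[i-1][j-1]+1 when the i-th and j-th characters match, else max(dp[i-1][j], dp[i][j-1]).
    ·  C  W  C  T  T
 ·  0  0  0  0  0  0
 A  0  0  0  0  0  0
 L  0  0  0  0  0  0
 U  0  0  0  0  0  0
 V  0  0  0  0  0  0
 C  0  1  1  1  1  1
 C  0  1  1  2  2  2
 T  0  1  1  2  3  3
dp[7][5] = 3. One LCS (by backtracking along matches): CCT.

3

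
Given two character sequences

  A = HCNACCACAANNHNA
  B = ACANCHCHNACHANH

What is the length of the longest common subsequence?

9

Match C at A[2]=B[2] → N at A[3]=B[4] → C at A[5]=B[5] → C at A[6]=B[7] → A at A[7]=B[10] → C at A[8]=B[11] → A at A[10]=B[13] → N at A[12]=B[14] → H at A[13]=B[15] — 9 characters in the same relative order in both. The LCS DP gives dp[15][15] = 9, so this is optimal.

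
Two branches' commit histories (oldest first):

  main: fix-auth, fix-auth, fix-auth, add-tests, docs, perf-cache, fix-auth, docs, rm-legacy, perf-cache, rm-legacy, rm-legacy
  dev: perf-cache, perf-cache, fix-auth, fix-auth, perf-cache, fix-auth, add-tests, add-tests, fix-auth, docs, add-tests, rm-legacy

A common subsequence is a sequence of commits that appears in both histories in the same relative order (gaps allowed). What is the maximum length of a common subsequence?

7

Pick fix-auth at main[1]=dev[3], then fix-auth at main[2]=dev[4], then fix-auth at main[3]=dev[6], then add-tests at main[4]=dev[8], then fix-auth at main[7]=dev[9], then docs at main[8]=dev[10], then rm-legacy at main[12]=dev[12]; all 7 commits appear in both, in order. Since dp[12][12] = 7, nothing longer is possible.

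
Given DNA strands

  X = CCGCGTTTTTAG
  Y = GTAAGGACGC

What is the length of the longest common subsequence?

Match G at X[3]=Y[5], then G at X[5]=Y[6], then A at X[11]=Y[7], then G at X[12]=Y[9] — 4 bases in the same relative order in both, and the DP table's final entry dp[12][10] is also 4, so no common subsequence is longer.

4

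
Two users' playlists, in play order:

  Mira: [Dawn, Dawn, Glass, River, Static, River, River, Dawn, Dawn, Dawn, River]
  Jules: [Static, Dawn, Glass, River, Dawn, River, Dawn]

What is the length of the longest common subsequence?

5

Match Dawn (Mira #2, Jules #2) → Glass (Mira #3, Jules #3) → River (Mira #4, Jules #4) → River (Mira #7, Jules #6) → Dawn (Mira #10, Jules #7) — 5 songs in the same relative order in both, and the DP table's final entry dp[11][7] is also 5, so no common subsequence is longer.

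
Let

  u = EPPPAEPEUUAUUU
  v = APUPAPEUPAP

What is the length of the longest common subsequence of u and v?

7

One common subsequence of length 7: P (u #2, v #2), then P (u #4, v #4), then A (u #5, v #5), then P (u #7, v #6), then E (u #8, v #7), then U (u #9, v #8), then A (u #11, v #10). Since dp[14][11] = 7, nothing longer is possible.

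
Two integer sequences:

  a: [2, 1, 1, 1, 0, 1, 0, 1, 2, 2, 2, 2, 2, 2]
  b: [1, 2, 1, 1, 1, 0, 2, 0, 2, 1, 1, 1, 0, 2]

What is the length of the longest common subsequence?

Taking 2 [1,2], 1 [2,3], 1 [3,4], 1 [4,5], 0 [5,8], 1 [6,12], 0 [7,13], 2 [14,14] gives a common subsequence of length 8. dp[14][14] = 8 confirms this is the maximum.

8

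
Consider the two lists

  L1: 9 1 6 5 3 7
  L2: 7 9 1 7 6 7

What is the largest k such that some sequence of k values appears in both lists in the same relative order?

Match 9 at L1[1]=L2[2], then 1 at L1[2]=L2[3], then 6 at L1[3]=L2[5], then 7 at L1[6]=L2[6] — 4 values in the same relative order in both, and the DP table's final entry dp[6][6] is also 4, so no common subsequence is longer.

4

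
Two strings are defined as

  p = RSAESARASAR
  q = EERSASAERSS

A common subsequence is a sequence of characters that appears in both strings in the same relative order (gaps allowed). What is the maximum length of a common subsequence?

7

Taking R [1,3], then S [2,4], then A [3,5], then S [5,6], then A [6,7], then R [7,9], then S [9,11] gives a common subsequence of length 7. Since dp[11][11] = 7, nothing longer is possible.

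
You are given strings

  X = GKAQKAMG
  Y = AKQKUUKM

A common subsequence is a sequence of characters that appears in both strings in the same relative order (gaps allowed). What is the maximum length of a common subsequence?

One common subsequence of length 4: K [2,2] → Q [4,3] → K [5,7] → M [7,8]. dp[8][8] = 4 confirms this is the maximum.

4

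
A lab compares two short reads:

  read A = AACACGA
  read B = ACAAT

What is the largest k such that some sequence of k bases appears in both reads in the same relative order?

4

Let dp[i][j] be the LCS length of the first i bases of read A and the first j bases of read B. dp[i][j] = dp[i-1][j-1]+1 when the i-th and j-th bases match, else max(dp[i-1][j], dp[i][j-1]).
    ·  A  C  A  A  T
 ·  0  0  0  0  0  0
 A  0  1  1  1  1  1
 A  0  1  1  2  2  2
 C  0  1  2  2  2  2
 A  0  1  2  3  3  3
 C  0  1  2  3  3  3
 G  0  1  2  3  3  3
 A  0  1  2  3  4  4
dp[7][5] = 4. One LCS (by backtracking along matches): ACAA.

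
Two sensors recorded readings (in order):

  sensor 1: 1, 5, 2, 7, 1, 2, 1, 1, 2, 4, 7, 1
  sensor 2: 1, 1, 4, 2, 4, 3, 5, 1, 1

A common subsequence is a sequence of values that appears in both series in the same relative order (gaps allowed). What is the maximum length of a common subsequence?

Taking 1 (sensor 1 #1, sensor 2 #1); then 1 (sensor 1 #5, sensor 2 #2); then 2 (sensor 1 #6, sensor 2 #4); then 1 (sensor 1 #8, sensor 2 #8); then 1 (sensor 1 #12, sensor 2 #9) gives a common subsequence of length 5, and the DP table's final entry dp[12][9] is also 5, so no common subsequence is longer.

5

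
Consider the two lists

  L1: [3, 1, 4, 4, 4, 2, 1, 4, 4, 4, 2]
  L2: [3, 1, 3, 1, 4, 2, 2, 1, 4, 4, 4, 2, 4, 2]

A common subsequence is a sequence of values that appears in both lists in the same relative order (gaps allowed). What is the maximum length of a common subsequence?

Pick 3 (L1 #1, L2 #3), then 1 (L1 #2, L2 #4), then 4 (L1 #3, L2 #5), then 2 (L1 #6, L2 #7), then 1 (L1 #7, L2 #8), then 4 (L1 #8, L2 #10), then 4 (L1 #9, L2 #11), then 4 (L1 #10, L2 #13), then 2 (L1 #11, L2 #14); all 9 values appear in both, in order. dp[11][14] = 9 confirms this is the maximum.

9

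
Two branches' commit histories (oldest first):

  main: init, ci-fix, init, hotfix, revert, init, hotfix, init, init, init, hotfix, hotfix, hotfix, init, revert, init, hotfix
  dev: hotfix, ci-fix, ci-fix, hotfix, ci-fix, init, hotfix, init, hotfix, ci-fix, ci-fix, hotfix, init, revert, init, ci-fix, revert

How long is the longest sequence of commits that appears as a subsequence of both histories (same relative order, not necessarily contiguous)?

10

Taking ci-fix (main #2, dev #3); then hotfix (main #4, dev #4); then init (main #6, dev #6); then hotfix (main #7, dev #7); then init (main #10, dev #8); then hotfix (main #11, dev #9); then hotfix (main #13, dev #12); then init (main #14, dev #13); then revert (main #15, dev #14); then init (main #16, dev #15) gives a common subsequence of length 10, and the DP table's final entry dp[17][17] is also 10, so no common subsequence is longer.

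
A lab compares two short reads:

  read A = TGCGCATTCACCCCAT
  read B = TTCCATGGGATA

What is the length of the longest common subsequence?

Pick T [1,2], C [3,3], C [5,4], A [6,5], T [7,6], T [8,11], A [15,12]; all 7 bases appear in both, in order. dp[16][12] = 7 confirms this is the maximum.

7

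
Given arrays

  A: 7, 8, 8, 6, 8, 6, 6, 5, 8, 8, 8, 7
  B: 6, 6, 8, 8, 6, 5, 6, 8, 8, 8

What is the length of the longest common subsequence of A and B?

7

Pick 8 [2,3] → 8 [3,4] → 6 [4,5] → 6 [7,7] → 8 [9,8] → 8 [10,9] → 8 [11,10]; all 7 values appear in both, in order. dp[12][10] = 7 confirms this is the maximum.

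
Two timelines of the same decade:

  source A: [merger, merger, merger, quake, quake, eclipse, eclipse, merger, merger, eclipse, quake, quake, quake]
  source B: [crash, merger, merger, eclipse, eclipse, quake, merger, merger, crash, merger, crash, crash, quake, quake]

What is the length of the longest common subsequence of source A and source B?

Taking merger [2,2], merger [3,3], eclipse [6,4], eclipse [7,5], merger [8,8], merger [9,10], quake [12,13], quake [13,14] gives a common subsequence of length 8. The LCS DP gives dp[13][14] = 8, so this is optimal.

8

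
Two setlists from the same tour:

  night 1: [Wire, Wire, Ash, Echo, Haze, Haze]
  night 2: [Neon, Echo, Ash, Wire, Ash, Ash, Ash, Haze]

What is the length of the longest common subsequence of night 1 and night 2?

Pick Wire at night 1[1]=night 2[4], then Ash at night 1[3]=night 2[7], then Haze at night 1[6]=night 2[8]; all 3 songs appear in both, in order, and the DP table's final entry dp[6][8] is also 3, so no common subsequence is longer.

3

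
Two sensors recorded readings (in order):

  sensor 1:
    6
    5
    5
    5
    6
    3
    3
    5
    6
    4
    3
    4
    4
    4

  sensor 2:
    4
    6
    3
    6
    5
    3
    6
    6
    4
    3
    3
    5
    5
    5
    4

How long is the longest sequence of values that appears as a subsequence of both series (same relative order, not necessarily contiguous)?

7

Pick 6 [1,4]; then 5 [2,5]; then 6 [5,8]; then 3 [6,10]; then 3 [7,11]; then 5 [8,14]; then 4 [14,15]; all 7 values appear in both, in order. dp[14][15] = 7 confirms this is the maximum.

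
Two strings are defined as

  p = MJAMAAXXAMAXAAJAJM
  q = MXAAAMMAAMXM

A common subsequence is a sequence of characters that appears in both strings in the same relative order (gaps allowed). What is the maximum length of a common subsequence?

One common subsequence of length 8: M (p #1, q #1); then A (p #3, q #5); then M (p #4, q #7); then A (p #6, q #8); then A (p #9, q #9); then M (p #10, q #10); then X (p #12, q #11); then M (p #18, q #12). dp[18][12] = 8 confirms this is the maximum.

8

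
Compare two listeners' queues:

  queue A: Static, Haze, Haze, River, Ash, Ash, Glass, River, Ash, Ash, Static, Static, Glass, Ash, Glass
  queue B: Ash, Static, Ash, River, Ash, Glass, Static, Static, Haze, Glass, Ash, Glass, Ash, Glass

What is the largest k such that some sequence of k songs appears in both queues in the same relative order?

9

One common subsequence of length 9: Static at queue A[1]=queue B[2] → River at queue A[4]=queue B[4] → Ash at queue A[6]=queue B[5] → Glass at queue A[7]=queue B[6] → Static at queue A[11]=queue B[7] → Static at queue A[12]=queue B[8] → Glass at queue A[13]=queue B[12] → Ash at queue A[14]=queue B[13] → Glass at queue A[15]=queue B[14]. Since dp[15][14] = 9, nothing longer is possible.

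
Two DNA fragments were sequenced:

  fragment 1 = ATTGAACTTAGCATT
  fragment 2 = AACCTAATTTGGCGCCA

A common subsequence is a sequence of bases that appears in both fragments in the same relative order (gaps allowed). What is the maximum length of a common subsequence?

One common subsequence of length 9: A (fragment 1 #1, fragment 2 #2), T (fragment 1 #3, fragment 2 #5), A (fragment 1 #5, fragment 2 #6), A (fragment 1 #6, fragment 2 #7), T (fragment 1 #8, fragment 2 #9), T (fragment 1 #9, fragment 2 #10), G (fragment 1 #11, fragment 2 #14), C (fragment 1 #12, fragment 2 #16), A (fragment 1 #13, fragment 2 #17). Since dp[15][17] = 9, nothing longer is possible.

9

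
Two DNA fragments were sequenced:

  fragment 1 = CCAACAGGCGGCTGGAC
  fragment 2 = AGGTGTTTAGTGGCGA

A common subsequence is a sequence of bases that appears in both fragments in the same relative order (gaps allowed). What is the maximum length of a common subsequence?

9

Taking A (fragment 1 #6, fragment 2 #1) → G (fragment 1 #7, fragment 2 #2) → G (fragment 1 #8, fragment 2 #3) → G (fragment 1 #10, fragment 2 #5) → G (fragment 1 #11, fragment 2 #10) → T (fragment 1 #13, fragment 2 #11) → G (fragment 1 #14, fragment 2 #13) → G (fragment 1 #15, fragment 2 #15) → A (fragment 1 #16, fragment 2 #16) gives a common subsequence of length 9. Since dp[17][16] = 9, nothing longer is possible.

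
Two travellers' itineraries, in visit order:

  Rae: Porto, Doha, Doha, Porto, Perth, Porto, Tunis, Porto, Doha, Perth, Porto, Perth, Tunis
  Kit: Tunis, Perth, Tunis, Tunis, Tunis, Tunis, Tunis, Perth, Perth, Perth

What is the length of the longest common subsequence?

4

Pick Perth at Rae[5]=Kit[2]; then Tunis at Rae[7]=Kit[7]; then Perth at Rae[10]=Kit[9]; then Perth at Rae[12]=Kit[10]; all 4 stops appear in both, in order, and the DP table's final entry dp[13][10] is also 4, so no common subsequence is longer.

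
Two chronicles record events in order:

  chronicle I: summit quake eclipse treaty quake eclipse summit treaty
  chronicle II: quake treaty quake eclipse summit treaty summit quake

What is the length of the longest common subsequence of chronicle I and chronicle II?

Match quake at chronicle I[2]=chronicle II[1], then treaty at chronicle I[4]=chronicle II[2], then quake at chronicle I[5]=chronicle II[3], then eclipse at chronicle I[6]=chronicle II[4], then summit at chronicle I[7]=chronicle II[5], then treaty at chronicle I[8]=chronicle II[6] — 6 events in the same relative order in both. Since dp[8][8] = 6, nothing longer is possible.

6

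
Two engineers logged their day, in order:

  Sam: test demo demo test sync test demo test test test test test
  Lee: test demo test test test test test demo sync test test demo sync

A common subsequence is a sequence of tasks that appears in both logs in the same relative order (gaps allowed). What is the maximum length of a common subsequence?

Taking test at Sam[1]=Lee[1], demo at Sam[3]=Lee[2], test at Sam[4]=Lee[3], test at Sam[6]=Lee[4], test at Sam[8]=Lee[5], test at Sam[9]=Lee[6], test at Sam[10]=Lee[7], test at Sam[11]=Lee[10], test at Sam[12]=Lee[11] gives a common subsequence of length 9. The LCS DP gives dp[12][13] = 9, so this is optimal.

9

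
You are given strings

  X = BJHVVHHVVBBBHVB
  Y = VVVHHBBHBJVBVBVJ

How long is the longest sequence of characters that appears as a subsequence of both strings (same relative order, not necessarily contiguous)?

9

Match V [4,2], V [5,3], H [6,4], H [7,5], B [10,7], B [11,9], B [12,12], V [14,13], B [15,14] — 9 characters in the same relative order in both, and the DP table's final entry dp[15][16] is also 9, so no common subsequence is longer.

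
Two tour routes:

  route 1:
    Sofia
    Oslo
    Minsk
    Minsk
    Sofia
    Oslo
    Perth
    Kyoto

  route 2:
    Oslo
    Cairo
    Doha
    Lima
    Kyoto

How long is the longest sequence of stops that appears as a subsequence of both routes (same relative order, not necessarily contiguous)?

Pick Oslo (route 1 #2, route 2 #1); then Kyoto (route 1 #8, route 2 #5); all 2 stops appear in both, in order, and the DP table's final entry dp[8][5] is also 2, so no common subsequence is longer.

2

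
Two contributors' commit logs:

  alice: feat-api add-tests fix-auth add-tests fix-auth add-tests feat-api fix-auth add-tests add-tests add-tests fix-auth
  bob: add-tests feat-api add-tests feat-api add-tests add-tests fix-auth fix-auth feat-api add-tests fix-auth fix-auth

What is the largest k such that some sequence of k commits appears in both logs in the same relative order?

7

Pick feat-api (alice #1, bob #4); then add-tests (alice #2, bob #6); then fix-auth (alice #3, bob #7); then fix-auth (alice #5, bob #8); then add-tests (alice #6, bob #10); then fix-auth (alice #8, bob #11); then fix-auth (alice #12, bob #12); all 7 commits appear in both, in order. Since dp[12][12] = 7, nothing longer is possible.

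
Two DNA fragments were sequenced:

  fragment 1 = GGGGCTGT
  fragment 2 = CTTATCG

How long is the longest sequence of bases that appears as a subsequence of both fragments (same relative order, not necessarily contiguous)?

Taking C (fragment 1 #5, fragment 2 #1), T (fragment 1 #6, fragment 2 #5), G (fragment 1 #7, fragment 2 #7) gives a common subsequence of length 3. The LCS DP gives dp[8][7] = 3, so this is optimal.

3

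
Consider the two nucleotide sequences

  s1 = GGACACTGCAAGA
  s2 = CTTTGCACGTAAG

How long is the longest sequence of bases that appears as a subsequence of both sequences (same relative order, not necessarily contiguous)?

One common subsequence of length 8: G (s1 #2, s2 #5); then C (s1 #4, s2 #6); then A (s1 #5, s2 #7); then C (s1 #6, s2 #8); then T (s1 #7, s2 #10); then A (s1 #10, s2 #11); then A (s1 #11, s2 #12); then G (s1 #12, s2 #13), and the DP table's final entry dp[13][13] is also 8, so no common subsequence is longer.

8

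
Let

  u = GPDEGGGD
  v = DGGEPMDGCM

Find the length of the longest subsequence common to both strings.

4

Let dp[i][j] be the LCS length of the first i characters of u and the first j characters of v. dp[i][j] = dp[i-1][j-1]+1 when the i-th and j-th characters match, else max(dp[i-1][j], dp[i][j-1]).
    ·  D  G  G  E  P  M  D  G  C  M
 ·  0  0  0  0  0  0  0  0  0  0  0
 G  0  0  1  1  1  1  1  1  1  1  1
 P  0  0  1  1  1  2  2  2  2  2  2
 D  0  1  1  1  1  2  2  3  3  3  3
 E  0  1  1  1  2  2  2  3  3  3  3
 G  0  1  2  2  2  2  2  3  4  4  4
 G  0  1  2  3  3  3  3  3  4  4  4
 G  0  1  2  3  3  3  3  3  4  4  4
 D  0  1  2  3  3  3  3  4  4  4  4
dp[8][10] = 4. One LCS (by backtracking along matches): GPDG.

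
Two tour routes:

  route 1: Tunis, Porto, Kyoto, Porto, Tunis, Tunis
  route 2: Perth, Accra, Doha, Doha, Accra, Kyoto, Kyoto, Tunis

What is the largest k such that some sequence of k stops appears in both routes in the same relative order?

2

One common subsequence of length 2: Kyoto [3,7]; then Tunis [6,8]. Since dp[6][8] = 2, nothing longer is possible.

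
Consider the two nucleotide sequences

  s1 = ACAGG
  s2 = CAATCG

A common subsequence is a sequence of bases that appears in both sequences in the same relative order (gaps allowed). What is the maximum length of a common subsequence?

One common subsequence of length 3: A (s1 #1, s2 #3), then C (s1 #2, s2 #5), then G (s1 #5, s2 #6). The LCS DP gives dp[5][6] = 3, so this is optimal.

3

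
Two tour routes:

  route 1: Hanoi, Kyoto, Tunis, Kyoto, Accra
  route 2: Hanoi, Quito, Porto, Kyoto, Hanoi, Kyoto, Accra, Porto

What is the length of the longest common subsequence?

One common subsequence of length 4: Hanoi (route 1 #1, route 2 #1) → Kyoto (route 1 #2, route 2 #4) → Kyoto (route 1 #4, route 2 #6) → Accra (route 1 #5, route 2 #7). dp[5][8] = 4 confirms this is the maximum.

4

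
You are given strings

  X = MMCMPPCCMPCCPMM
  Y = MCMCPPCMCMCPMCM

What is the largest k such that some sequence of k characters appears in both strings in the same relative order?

12

Match M at X[1]=Y[1], M at X[2]=Y[3], C at X[3]=Y[4], P at X[5]=Y[5], P at X[6]=Y[6], C at X[7]=Y[7], C at X[8]=Y[9], M at X[9]=Y[10], C at X[12]=Y[11], P at X[13]=Y[12], M at X[14]=Y[13], M at X[15]=Y[15] — 12 characters in the same relative order in both. dp[15][15] = 12 confirms this is the maximum.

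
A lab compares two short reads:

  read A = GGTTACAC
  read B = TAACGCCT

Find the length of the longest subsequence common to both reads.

Let dp[i][j] be the LCS length of the first i bases of read A and the first j bases of read B. dp[i][j] = dp[i-1][j-1]+1 when the i-th and j-th bases match, else max(dp[i-1][j], dp[i][j-1]).
    ·  T  A  A  C  G  C  C  T
 ·  0  0  0  0  0  0  0  0  0
 G  0  0  0  0  0  1  1  1  1
 G  0  0  0  0  0  1  1  1  1
 T  0  1  1  1  1  1  1  1  2
 T  0  1  1  1  1  1  1  1  2
 A  0  1  2  2  2  2  2  2  2
 C  0  1  2  2  3  3  3  3  3
 A  0  1  2  3  3  3  3  3  3
 C  0  1  2  3  4  4  4  4  4
dp[8][8] = 4. One LCS (by backtracking along matches): TACC.

4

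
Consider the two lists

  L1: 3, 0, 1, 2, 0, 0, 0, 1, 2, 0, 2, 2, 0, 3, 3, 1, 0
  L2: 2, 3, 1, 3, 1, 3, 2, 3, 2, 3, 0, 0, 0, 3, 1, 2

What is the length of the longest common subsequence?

8

One common subsequence of length 8: 3 at L1[1]=L2[4], 1 at L1[3]=L2[5], 2 at L1[4]=L2[9], 0 at L1[5]=L2[11], 0 at L1[6]=L2[12], 0 at L1[7]=L2[13], 1 at L1[8]=L2[15], 2 at L1[12]=L2[16], and the DP table's final entry dp[17][16] is also 8, so no common subsequence is longer.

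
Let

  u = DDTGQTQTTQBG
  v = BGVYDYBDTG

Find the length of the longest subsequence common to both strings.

4

One common subsequence of length 4: D (u #1, v #5), then D (u #2, v #8), then T (u #9, v #9), then G (u #12, v #10). dp[12][10] = 4 confirms this is the maximum.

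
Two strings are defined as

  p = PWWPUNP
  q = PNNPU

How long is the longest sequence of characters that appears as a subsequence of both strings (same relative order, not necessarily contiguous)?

3

One common subsequence of length 3: P at p[1]=q[1], P at p[4]=q[4], U at p[5]=q[5]. Since dp[7][5] = 3, nothing longer is possible.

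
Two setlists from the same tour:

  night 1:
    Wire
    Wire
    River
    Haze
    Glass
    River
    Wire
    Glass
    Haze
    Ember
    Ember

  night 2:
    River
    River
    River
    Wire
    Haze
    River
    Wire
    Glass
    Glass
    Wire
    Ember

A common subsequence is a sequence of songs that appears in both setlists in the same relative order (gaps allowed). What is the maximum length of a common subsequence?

Taking Wire [2,4] → Haze [4,5] → River [6,6] → Wire [7,7] → Glass [8,9] → Ember [11,11] gives a common subsequence of length 6. The LCS DP gives dp[11][11] = 6, so this is optimal.

6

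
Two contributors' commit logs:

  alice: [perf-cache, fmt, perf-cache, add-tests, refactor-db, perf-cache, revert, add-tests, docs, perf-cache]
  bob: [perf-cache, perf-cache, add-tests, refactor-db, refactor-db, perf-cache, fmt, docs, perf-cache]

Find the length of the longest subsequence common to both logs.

Match perf-cache [1,1] → perf-cache [3,2] → add-tests [4,3] → refactor-db [5,5] → perf-cache [6,6] → docs [9,8] → perf-cache [10,9] — 7 commits in the same relative order in both. Since dp[10][9] = 7, nothing longer is possible.

7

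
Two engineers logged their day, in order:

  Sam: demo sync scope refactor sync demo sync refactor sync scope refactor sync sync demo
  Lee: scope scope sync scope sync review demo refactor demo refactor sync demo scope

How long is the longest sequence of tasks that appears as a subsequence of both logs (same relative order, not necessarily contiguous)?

8

Pick sync at Sam[2]=Lee[3] → scope at Sam[3]=Lee[4] → sync at Sam[5]=Lee[5] → demo at Sam[6]=Lee[7] → refactor at Sam[8]=Lee[8] → refactor at Sam[11]=Lee[10] → sync at Sam[13]=Lee[11] → demo at Sam[14]=Lee[12]; all 8 tasks appear in both, in order. Since dp[14][13] = 8, nothing longer is possible.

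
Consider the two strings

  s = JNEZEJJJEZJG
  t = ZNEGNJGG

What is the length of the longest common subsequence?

Match N (s #2, t #2); then E (s #3, t #3); then J (s #6, t #6); then G (s #12, t #8) — 4 characters in the same relative order in both. Since dp[12][8] = 4, nothing longer is possible.

4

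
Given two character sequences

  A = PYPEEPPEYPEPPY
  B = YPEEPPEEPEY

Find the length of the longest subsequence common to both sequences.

Match Y (A #2, B #1), then P (A #3, B #2), then E (A #4, B #3), then E (A #5, B #4), then P (A #6, B #5), then P (A #7, B #6), then E (A #8, B #8), then P (A #10, B #9), then E (A #11, B #10), then Y (A #14, B #11) — 10 characters in the same relative order in both. Since dp[14][11] = 10, nothing longer is possible.

10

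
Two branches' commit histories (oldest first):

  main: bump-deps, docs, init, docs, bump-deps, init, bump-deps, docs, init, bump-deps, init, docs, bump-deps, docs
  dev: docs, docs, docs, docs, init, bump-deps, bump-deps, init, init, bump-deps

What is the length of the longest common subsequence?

7

Match docs at main[2]=dev[4] → init at main[3]=dev[5] → bump-deps at main[5]=dev[6] → bump-deps at main[7]=dev[7] → init at main[9]=dev[8] → init at main[11]=dev[9] → bump-deps at main[13]=dev[10] — 7 commits in the same relative order in both. The LCS DP gives dp[14][10] = 7, so this is optimal.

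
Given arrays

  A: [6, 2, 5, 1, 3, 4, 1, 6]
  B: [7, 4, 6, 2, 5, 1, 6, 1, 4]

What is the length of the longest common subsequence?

Match 6 [1,3], then 2 [2,4], then 5 [3,5], then 1 [4,8], then 4 [6,9] — 5 values in the same relative order in both. Since dp[8][9] = 5, nothing longer is possible.

5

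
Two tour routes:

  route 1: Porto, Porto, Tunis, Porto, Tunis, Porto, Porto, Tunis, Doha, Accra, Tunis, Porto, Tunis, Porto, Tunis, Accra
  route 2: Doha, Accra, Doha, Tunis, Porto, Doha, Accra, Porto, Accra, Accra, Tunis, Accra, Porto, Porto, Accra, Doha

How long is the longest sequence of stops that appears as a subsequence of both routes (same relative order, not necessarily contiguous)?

Match Tunis at route 1[3]=route 2[4], then Porto at route 1[4]=route 2[5], then Porto at route 1[6]=route 2[8], then Tunis at route 1[8]=route 2[11], then Accra at route 1[10]=route 2[12], then Porto at route 1[12]=route 2[13], then Porto at route 1[14]=route 2[14], then Accra at route 1[16]=route 2[15] — 8 stops in the same relative order in both. dp[16][16] = 8 confirms this is the maximum.

8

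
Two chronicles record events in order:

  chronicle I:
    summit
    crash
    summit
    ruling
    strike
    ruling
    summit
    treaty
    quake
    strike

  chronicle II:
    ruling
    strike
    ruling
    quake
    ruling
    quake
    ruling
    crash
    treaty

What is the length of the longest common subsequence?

Match ruling [4,1] → strike [5,2] → ruling [6,7] → treaty [8,9] — 4 events in the same relative order in both, and the DP table's final entry dp[10][9] is also 4, so no common subsequence is longer.

4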